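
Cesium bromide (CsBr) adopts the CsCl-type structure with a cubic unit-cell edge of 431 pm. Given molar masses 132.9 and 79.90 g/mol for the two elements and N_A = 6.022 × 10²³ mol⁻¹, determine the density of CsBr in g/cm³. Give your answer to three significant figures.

4.41 g/cm³

The CsCl-type structure contains Z = 1 formula unit per cell; M(CsBr) = 132.9 + 79.90 = 212.8 g/mol.
a³ = (4.310 × 10^-8 cm)³ = 8.006 × 10^-23 cm³.
ρ = 1 × 212.8 / (6.022 × 10²³ × 8.006 × 10^-23) = 4.414 g/cm³.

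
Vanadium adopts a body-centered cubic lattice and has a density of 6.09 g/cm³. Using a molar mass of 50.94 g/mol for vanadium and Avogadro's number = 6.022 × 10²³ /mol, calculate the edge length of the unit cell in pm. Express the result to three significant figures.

303 pm

With Z = 2 atoms per BCC cell, a³ = Z·M/(N_A·ρ) = 2 × 50.94 / (6.022 × 10²³ × 6.090 g/cm³) = 2.778 × 10^-23 cm³.
a = (2.778 × 10^-23)^(1/3) = 3.029 × 10^-8 cm = 303 pm.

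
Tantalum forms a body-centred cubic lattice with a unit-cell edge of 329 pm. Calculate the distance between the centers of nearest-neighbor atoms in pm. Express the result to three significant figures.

In a BCC structure, atoms touch along the body diagonal, so √3·a = 4r; the nearest-neighbor distance equals 2r = 0.8660·a.
d = 0.8660 × 329 = 285 pm.

285 pm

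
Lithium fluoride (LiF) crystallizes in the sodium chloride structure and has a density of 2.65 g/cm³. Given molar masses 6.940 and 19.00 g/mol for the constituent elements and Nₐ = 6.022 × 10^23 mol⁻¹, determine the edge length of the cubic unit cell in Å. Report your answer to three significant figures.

M(LiF) = 25.94 g/mol; Z = 4 formula units per cell.
a³ = Z·M/(N_A·ρ) = 4 × 25.94 / (6.022 × 10²³ × 2.65) = 6.502 × 10^-23 cm³, so a = 4.021 × 10^-8 cm = 4.02 Å.

4.02 Å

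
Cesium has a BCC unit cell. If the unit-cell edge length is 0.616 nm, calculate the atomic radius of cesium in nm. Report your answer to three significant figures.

0.267 nm

In a BCC lattice, atoms touch along the body diagonal, so √3·a = 4r.
r = √3·a/4 = 1.7321 × 0.616 / 4 = 0.267 nm.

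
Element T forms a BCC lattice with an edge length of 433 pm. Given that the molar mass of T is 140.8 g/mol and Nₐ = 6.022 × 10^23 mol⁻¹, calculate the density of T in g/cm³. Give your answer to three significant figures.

A BCC unit cell contains Z = 2 atoms.
Cell volume: a³ = (433 pm)³ = (4.330 × 10^-8 cm)³ = 8.118 × 10^-23 cm³.
ρ = Z·M/(N_A·a³) = 2 × 140.8 / (6.022 × 10²³ × 8.118 × 10^-23) = 5.760 g/cm³.

5.76 g/cm³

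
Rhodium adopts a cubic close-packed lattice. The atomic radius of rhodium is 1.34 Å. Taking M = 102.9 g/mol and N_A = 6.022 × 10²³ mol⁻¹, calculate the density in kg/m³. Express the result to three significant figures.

12600 kg/m³

In an FCC lattice, atoms touch along the face diagonal, so √2·a = 4r, giving a = 3.790 Å = 3.790 × 10^-8 cm.
With Z = 4, ρ = Z·M/(N_A·a³) = 4 × 102.9 / (6.022 × 10²³ × 5.444 × 10^-23) = 12.55 g/cm³ = 12600 kg/m³.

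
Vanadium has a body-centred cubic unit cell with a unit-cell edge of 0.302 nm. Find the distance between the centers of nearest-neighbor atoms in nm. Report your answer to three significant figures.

In a BCC structure, atoms touch along the body diagonal, so √3·a = 4r; the nearest-neighbor distance equals 2r = 0.8660·a.
d = 0.8660 × 0.302 = 0.262 nm.

0.262 nm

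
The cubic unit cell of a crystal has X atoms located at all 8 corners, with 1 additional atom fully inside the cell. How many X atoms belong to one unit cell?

Corner atoms are shared by 8 cells (1/8 each), interior atoms are unshared.
Net atoms = 8 × 1/8 + 1 = 1 + 1 = 2.

2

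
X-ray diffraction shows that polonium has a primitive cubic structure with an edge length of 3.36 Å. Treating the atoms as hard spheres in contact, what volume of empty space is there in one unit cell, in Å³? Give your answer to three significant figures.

18.1 Å³

In a simple cubic lattice atoms touch along the cell edge, so a = 2r, so r = 0.5000a = 1.680 Å.
V_cell = a³ = 37.93 Å³; V_atoms = 1 × (4/3)πr³ = 19.86 Å³.
Empty space = 37.93 − 19.86 = 18.1 Å³.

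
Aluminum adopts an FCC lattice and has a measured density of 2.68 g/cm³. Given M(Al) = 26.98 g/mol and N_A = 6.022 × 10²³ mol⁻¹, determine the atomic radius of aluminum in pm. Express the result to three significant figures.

144 pm

For an FCC cell (Z = 4), a³ = Z·M/(N_A·ρ) = 4 × 26.98 / (6.022 × 10²³ × 2.680) = 6.687 × 10^-23 cm³, so a = 4.059 × 10^-8 cm = 405.9 pm.
Atoms touch along the face diagonal, so √2·a = 4r, so r = 0.3536 × a = 144 pm.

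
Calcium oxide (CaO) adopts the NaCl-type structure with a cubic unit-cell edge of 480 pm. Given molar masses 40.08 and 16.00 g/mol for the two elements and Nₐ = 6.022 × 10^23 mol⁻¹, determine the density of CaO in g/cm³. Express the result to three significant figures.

The NaCl-type structure contains Z = 4 formula units per cell; M(CaO) = 40.08 + 16.00 = 56.08 g/mol.
a³ = (4.800 × 10^-8 cm)³ = 1.106 × 10^-22 cm³.
ρ = 4 × 56.08 / (6.022 × 10²³ × 1.106 × 10^-22) = 3.368 g/cm³.

3.37 g/cm³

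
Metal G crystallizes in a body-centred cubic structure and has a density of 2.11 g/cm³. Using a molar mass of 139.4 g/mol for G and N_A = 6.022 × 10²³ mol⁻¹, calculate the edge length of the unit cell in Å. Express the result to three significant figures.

6.03 Å

With Z = 2 atoms per BCC cell, a³ = Z·M/(N_A·ρ) = 2 × 139.4 / (6.022 × 10²³ × 2.110 g/cm³) = 2.194 × 10^-22 cm³.
a = (2.194 × 10^-22)^(1/3) = 6.031 × 10^-8 cm = 6.03 Å.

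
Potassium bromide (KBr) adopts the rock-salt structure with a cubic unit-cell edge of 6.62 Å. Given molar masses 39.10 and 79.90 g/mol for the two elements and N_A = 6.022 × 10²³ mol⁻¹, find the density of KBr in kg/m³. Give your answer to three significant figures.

2720 kg/m³

The rock-salt structure contains Z = 4 formula units per cell; M(KBr) = 39.10 + 79.90 = 119.0 g/mol.
a³ = (6.620 × 10^-8 cm)³ = 2.901 × 10^-22 cm³.
ρ = 4 × 119.0 / (6.022 × 10²³ × 2.901 × 10^-22) = 2.725 g/cm³ = 2720 kg/m³.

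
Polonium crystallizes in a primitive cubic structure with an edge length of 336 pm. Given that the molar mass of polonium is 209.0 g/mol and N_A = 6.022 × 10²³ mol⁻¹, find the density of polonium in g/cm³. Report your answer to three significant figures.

9.15 g/cm³

A simple cubic unit cell contains Z = 1 atom.
Cell volume: a³ = (336 pm)³ = (3.360 × 10^-8 cm)³ = 3.793 × 10^-23 cm³.
ρ = Z·M/(N_A·a³) = 1 × 209.0 / (6.022 × 10²³ × 3.793 × 10^-23) = 9.149 g/cm³.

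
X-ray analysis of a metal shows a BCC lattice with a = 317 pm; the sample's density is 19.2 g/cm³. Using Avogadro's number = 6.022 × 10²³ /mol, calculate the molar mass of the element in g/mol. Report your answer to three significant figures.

184 g/mol

A BCC cell has Z = 2 atoms; a = 3.170 × 10^-8 cm.
M = ρ·N_A·a³/Z = 19.2 × 6.022 × 10²³ × 3.186 × 10^-23 / 2 = 184 g/mol.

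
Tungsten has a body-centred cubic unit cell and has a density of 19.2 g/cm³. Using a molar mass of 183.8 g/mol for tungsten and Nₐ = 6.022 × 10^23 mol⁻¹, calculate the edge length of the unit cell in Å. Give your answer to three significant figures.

3.17 Å

With Z = 2 atoms per BCC cell, a³ = Z·M/(N_A·ρ) = 2 × 183.8 / (6.022 × 10²³ × 19.20 g/cm³) = 3.179 × 10^-23 cm³.
a = (3.179 × 10^-23)^(1/3) = 3.168 × 10^-8 cm = 3.17 Å.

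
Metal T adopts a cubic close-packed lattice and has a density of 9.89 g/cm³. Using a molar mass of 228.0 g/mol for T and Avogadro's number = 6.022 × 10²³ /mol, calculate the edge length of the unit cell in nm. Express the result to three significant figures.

With Z = 4 atoms per FCC cell, a³ = Z·M/(N_A·ρ) = 4 × 228.0 / (6.022 × 10²³ × 9.890 g/cm³) = 1.531 × 10^-22 cm³.
a = (1.531 × 10^-22)^(1/3) = 5.350 × 10^-8 cm = 0.535 nm.

0.535 nm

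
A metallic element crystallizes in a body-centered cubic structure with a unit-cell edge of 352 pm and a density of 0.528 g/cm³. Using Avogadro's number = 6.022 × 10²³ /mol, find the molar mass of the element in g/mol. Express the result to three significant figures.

6.93 g/mol

A BCC cell has Z = 2 atoms; a = 3.520 × 10^-8 cm.
M = ρ·N_A·a³/Z = 0.528 × 6.022 × 10²³ × 4.361 × 10^-23 / 2 = 6.93 g/mol.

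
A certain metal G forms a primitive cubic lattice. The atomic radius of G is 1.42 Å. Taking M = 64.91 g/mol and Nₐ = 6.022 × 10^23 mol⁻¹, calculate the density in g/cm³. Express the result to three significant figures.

4.71 g/cm³

In a simple cubic lattice, atoms touch along the cell edge, so a = 2r, giving a = 2.840 Å = 2.840 × 10^-8 cm.
With Z = 1, ρ = Z·M/(N_A·a³) = 1 × 64.91 / (6.022 × 10²³ × 2.291 × 10^-23) = 4.706 g/cm³.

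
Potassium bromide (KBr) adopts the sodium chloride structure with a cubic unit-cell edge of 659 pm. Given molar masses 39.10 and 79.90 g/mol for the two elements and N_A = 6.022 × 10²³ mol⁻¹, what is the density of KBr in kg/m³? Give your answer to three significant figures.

The sodium chloride structure contains Z = 4 formula units per cell; M(KBr) = 39.10 + 79.90 = 119.0 g/mol.
a³ = (6.590 × 10^-8 cm)³ = 2.862 × 10^-22 cm³.
ρ = 4 × 119.0 / (6.022 × 10²³ × 2.862 × 10^-22) = 2.762 g/cm³ = 2760 kg/m³.

2760 kg/m³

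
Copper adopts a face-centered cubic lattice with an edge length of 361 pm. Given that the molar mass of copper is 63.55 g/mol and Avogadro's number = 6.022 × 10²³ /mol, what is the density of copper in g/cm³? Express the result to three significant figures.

An FCC unit cell contains Z = 4 atoms.
Cell volume: a³ = (361 pm)³ = (3.610 × 10^-8 cm)³ = 4.705 × 10^-23 cm³.
ρ = Z·M/(N_A·a³) = 4 × 63.55 / (6.022 × 10²³ × 4.705 × 10^-23) = 8.972 g/cm³.

8.97 g/cm³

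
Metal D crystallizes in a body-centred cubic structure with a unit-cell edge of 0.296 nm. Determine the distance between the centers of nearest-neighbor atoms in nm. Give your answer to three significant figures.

0.256 nm

In a BCC structure, atoms touch along the body diagonal, so √3·a = 4r; the nearest-neighbor distance equals 2r = 0.8660·a.
d = 0.8660 × 0.296 = 0.256 nm.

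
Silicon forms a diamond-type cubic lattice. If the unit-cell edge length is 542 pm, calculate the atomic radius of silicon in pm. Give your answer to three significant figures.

117 pm

In a diamond cubic lattice, nearest neighbors lie along the body diagonal with √3·a = 8r.
r = √3·a/8 = 1.7321 × 542 / 8 = 117 pm.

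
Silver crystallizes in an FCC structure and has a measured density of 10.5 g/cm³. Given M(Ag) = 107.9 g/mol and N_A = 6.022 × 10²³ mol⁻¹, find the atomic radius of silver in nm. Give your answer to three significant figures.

For an FCC cell (Z = 4), a³ = Z·M/(N_A·ρ) = 4 × 107.9 / (6.022 × 10²³ × 10.50) = 6.826 × 10^-23 cm³, so a = 4.087 × 10^-8 cm = 0.4087 nm.
Atoms touch along the face diagonal, so √2·a = 4r, so r = 0.3536 × a = 0.144 nm.

0.144 nm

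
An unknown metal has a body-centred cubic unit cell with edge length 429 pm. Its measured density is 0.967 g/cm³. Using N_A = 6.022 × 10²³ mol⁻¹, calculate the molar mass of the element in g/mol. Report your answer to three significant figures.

23.0 g/mol

A BCC cell has Z = 2 atoms; a = 4.290 × 10^-8 cm.
M = ρ·N_A·a³/Z = 0.967 × 6.022 × 10²³ × 7.895 × 10^-23 / 2 = 23.0 g/mol.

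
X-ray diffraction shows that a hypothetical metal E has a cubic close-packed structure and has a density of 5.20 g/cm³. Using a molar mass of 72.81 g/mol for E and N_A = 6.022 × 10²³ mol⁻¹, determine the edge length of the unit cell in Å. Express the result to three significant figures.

With Z = 4 atoms per FCC cell, a³ = Z·M/(N_A·ρ) = 4 × 72.81 / (6.022 × 10²³ × 5.200 g/cm³) = 9.301 × 10^-23 cm³.
a = (9.301 × 10^-23)^(1/3) = 4.531 × 10^-8 cm = 4.53 Å.

4.53 Å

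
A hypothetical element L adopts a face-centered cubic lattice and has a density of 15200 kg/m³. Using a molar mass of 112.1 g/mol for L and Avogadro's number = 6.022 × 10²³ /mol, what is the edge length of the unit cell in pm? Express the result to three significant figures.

366 pm

With Z = 4 atoms per FCC cell, a³ = Z·M/(N_A·ρ) = 4 × 112.1 / (6.022 × 10²³ × 15.20 g/cm³) = 4.899 × 10^-23 cm³.
a = (4.899 × 10^-23)^(1/3) = 3.659 × 10^-8 cm = 366 pm.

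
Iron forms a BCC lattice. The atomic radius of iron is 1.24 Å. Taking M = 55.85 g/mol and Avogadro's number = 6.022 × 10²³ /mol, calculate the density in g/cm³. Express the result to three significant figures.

7.90 g/cm³

In a BCC lattice, atoms touch along the body diagonal, so √3·a = 4r, giving a = 2.864 Å = 2.864 × 10^-8 cm.
With Z = 2, ρ = Z·M/(N_A·a³) = 2 × 55.85 / (6.022 × 10²³ × 2.348 × 10^-23) = 7.899 g/cm³.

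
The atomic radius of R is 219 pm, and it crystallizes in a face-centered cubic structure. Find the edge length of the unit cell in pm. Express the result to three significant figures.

619 pm

In an FCC lattice, atoms touch along the face diagonal, so √2·a = 4r.
a = 4r/√2 = 4 × 219 / 1.4142 = 619 pm.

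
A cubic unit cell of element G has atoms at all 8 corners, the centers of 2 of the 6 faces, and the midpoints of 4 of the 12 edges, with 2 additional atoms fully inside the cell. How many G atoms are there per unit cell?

5

Corner atoms are shared by 8 cells (1/8 each), face atoms by 2 (1/2 each), edge atoms by 4 (1/4 each), interior atoms are unshared.
Net atoms = 8 × 1/8 + 2 × 1/2 + 4 × 1/4 + 2 = 1 + 1 + 1 + 2 = 5.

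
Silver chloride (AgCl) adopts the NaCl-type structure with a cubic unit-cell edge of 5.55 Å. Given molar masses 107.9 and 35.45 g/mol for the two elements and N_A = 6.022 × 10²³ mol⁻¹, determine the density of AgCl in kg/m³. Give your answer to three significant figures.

5570 kg/m³

The NaCl-type structure contains Z = 4 formula units per cell; M(AgCl) = 107.9 + 35.45 = 143.35 g/mol.
a³ = (5.550 × 10^-8 cm)³ = 1.710 × 10^-22 cm³.
ρ = 4 × 143.35 / (6.022 × 10²³ × 1.710 × 10^-22) = 5.570 g/cm³ = 5570 kg/m³.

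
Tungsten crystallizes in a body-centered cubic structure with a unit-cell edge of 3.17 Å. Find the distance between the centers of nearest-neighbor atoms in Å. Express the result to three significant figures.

2.75 Å

In a BCC structure, atoms touch along the body diagonal, so √3·a = 4r; the nearest-neighbor distance equals 2r = 0.8660·a.
d = 0.8660 × 3.17 = 2.75 Å.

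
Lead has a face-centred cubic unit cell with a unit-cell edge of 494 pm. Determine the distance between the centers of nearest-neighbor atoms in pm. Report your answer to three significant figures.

In an FCC structure, atoms touch along the face diagonal, so √2·a = 4r; the nearest-neighbor distance equals 2r = 0.7071·a.
d = 0.7071 × 494 = 349 pm.

349 pm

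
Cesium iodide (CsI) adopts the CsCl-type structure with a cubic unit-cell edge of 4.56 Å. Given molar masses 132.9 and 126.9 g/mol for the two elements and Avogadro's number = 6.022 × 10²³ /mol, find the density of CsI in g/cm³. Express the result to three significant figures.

The CsCl-type structure contains Z = 1 formula unit per cell; M(CsI) = 132.9 + 126.9 = 259.8 g/mol.
a³ = (4.560 × 10^-8 cm)³ = 9.482 × 10^-23 cm³.
ρ = 1 × 259.8 / (6.022 × 10²³ × 9.482 × 10^-23) = 4.550 g/cm³.

4.55 g/cm³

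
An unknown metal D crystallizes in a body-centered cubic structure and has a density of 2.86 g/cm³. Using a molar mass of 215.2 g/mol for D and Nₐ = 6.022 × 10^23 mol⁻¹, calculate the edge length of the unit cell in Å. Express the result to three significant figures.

6.30 Å

With Z = 2 atoms per BCC cell, a³ = Z·M/(N_A·ρ) = 2 × 215.2 / (6.022 × 10²³ × 2.860 g/cm³) = 2.499 × 10^-22 cm³.
a = (2.499 × 10^-22)^(1/3) = 6.299 × 10^-8 cm = 6.30 Å.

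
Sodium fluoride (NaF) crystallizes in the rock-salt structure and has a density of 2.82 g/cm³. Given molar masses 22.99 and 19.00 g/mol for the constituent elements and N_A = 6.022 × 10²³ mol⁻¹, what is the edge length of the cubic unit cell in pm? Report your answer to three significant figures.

462 pm

M(NaF) = 41.99 g/mol; Z = 4 formula units per cell.
a³ = Z·M/(N_A·ρ) = 4 × 41.99 / (6.022 × 10²³ × 2.82) = 9.890 × 10^-23 cm³, so a = 4.625 × 10^-8 cm = 462 pm.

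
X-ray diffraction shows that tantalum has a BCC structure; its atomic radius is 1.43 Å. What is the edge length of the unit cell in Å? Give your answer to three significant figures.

3.30 Å

In a BCC lattice, atoms touch along the body diagonal, so √3·a = 4r.
a = 4r/√3 = 4 × 1.43 / 1.7321 = 3.30 Å.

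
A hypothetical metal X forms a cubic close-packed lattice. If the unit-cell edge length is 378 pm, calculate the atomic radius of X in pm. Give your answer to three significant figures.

134 pm

In an FCC lattice, atoms touch along the face diagonal, so √2·a = 4r.
r = √2·a/4 = 1.4142 × 378 / 4 = 134 pm.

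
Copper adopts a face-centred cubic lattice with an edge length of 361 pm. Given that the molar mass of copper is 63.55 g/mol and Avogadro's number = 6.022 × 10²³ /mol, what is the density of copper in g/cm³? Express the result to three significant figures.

8.97 g/cm³

An FCC unit cell contains Z = 4 atoms.
Cell volume: a³ = (361 pm)³ = (3.610 × 10^-8 cm)³ = 4.705 × 10^-23 cm³.
ρ = Z·M/(N_A·a³) = 4 × 63.55 / (6.022 × 10²³ × 4.705 × 10^-23) = 8.972 g/cm³.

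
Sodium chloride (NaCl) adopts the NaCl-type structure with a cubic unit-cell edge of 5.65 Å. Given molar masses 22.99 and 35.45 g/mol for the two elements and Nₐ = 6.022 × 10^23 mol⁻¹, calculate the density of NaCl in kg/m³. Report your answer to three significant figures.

2150 kg/m³

The NaCl-type structure contains Z = 4 formula units per cell; M(NaCl) = 22.99 + 35.45 = 58.44 g/mol.
a³ = (5.650 × 10^-8 cm)³ = 1.804 × 10^-22 cm³.
ρ = 4 × 58.44 / (6.022 × 10²³ × 1.804 × 10^-22) = 2.152 g/cm³ = 2150 kg/m³.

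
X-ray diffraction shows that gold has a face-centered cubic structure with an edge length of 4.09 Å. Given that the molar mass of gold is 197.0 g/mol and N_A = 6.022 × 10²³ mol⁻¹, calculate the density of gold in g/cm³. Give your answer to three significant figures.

An FCC unit cell contains Z = 4 atoms.
Cell volume: a³ = (4.09 Å)³ = (4.090 × 10^-8 cm)³ = 6.842 × 10^-23 cm³.
ρ = Z·M/(N_A·a³) = 4 × 197.0 / (6.022 × 10²³ × 6.842 × 10^-23) = 19.13 g/cm³.

19.1 g/cm³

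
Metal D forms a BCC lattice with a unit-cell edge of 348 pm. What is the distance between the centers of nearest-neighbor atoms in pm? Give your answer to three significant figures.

301 pm

In a BCC structure, atoms touch along the body diagonal, so √3·a = 4r; the nearest-neighbor distance equals 2r = 0.8660·a.
d = 0.8660 × 348 = 301 pm.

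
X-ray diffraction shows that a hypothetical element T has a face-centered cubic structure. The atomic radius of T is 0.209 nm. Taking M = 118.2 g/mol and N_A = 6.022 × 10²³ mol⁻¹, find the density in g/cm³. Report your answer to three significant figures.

In an FCC lattice, atoms touch along the face diagonal, so √2·a = 4r, giving a = 0.5911 nm = 5.911 × 10^-8 cm.
With Z = 4, ρ = Z·M/(N_A·a³) = 4 × 118.2 / (6.022 × 10²³ × 2.066 × 10^-22) = 3.801 g/cm³.

3.80 g/cm³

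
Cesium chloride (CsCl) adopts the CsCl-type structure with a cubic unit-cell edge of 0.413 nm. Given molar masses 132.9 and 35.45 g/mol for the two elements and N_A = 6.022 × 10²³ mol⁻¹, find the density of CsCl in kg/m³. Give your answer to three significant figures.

3970 kg/m³

The CsCl-type structure contains Z = 1 formula unit per cell; M(CsCl) = 132.9 + 35.45 = 168.35 g/mol.
a³ = (4.130 × 10^-8 cm)³ = 7.044 × 10^-23 cm³.
ρ = 1 × 168.35 / (6.022 × 10²³ × 7.044 × 10^-23) = 3.968 g/cm³ = 3970 kg/m³.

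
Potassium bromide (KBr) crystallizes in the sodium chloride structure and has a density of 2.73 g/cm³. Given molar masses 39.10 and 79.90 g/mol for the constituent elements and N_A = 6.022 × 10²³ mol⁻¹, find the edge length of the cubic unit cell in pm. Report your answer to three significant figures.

662 pm

M(KBr) = 119.0 g/mol; Z = 4 formula units per cell.
a³ = Z·M/(N_A·ρ) = 4 × 119.0 / (6.022 × 10²³ × 2.73) = 2.895 × 10^-22 cm³, so a = 6.616 × 10^-8 cm = 662 pm.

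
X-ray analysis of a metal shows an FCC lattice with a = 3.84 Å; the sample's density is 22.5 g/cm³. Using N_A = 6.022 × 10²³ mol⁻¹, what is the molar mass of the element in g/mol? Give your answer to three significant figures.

An FCC cell has Z = 4 atoms; a = 3.840 × 10^-8 cm.
M = ρ·N_A·a³/Z = 22.5 × 6.022 × 10²³ × 5.662 × 10^-23 / 4 = 192 g/mol.

192 g/mol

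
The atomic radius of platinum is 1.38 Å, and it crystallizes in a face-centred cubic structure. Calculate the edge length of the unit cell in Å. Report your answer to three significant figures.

3.90 Å

In an FCC lattice, atoms touch along the face diagonal, so √2·a = 4r.
a = 4r/√2 = 4 × 1.38 / 1.4142 = 3.90 Å.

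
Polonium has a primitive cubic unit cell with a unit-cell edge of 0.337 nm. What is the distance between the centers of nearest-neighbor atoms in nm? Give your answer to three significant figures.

In a simple cubic structure, atoms touch along the cell edge, so a = 2r; the nearest-neighbor distance equals 2r = 1.000·a.
d = 1.000 × 0.337 = 0.337 nm.

0.337 nm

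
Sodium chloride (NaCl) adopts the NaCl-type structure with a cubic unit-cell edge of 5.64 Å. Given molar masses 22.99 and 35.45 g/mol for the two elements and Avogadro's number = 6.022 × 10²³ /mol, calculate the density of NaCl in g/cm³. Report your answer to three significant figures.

2.16 g/cm³

The NaCl-type structure contains Z = 4 formula units per cell; M(NaCl) = 22.99 + 35.45 = 58.44 g/mol.
a³ = (5.640 × 10^-8 cm)³ = 1.794 × 10^-22 cm³.
ρ = 4 × 58.44 / (6.022 × 10²³ × 1.794 × 10^-22) = 2.164 g/cm³.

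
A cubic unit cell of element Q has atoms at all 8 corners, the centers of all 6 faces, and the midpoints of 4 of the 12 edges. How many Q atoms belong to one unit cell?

Corner atoms are shared by 8 cells (1/8 each), face atoms by 2 (1/2 each), edge atoms by 4 (1/4 each).
Net atoms = 8 × 1/8 + 6 × 1/2 + 4 × 1/4 = 1 + 3 + 1 = 5.

5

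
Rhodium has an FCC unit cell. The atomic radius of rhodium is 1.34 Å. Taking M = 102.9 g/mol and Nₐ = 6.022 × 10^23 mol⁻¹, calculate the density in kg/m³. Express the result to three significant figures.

In an FCC lattice, atoms touch along the face diagonal, so √2·a = 4r, giving a = 3.790 Å = 3.790 × 10^-8 cm.
With Z = 4, ρ = Z·M/(N_A·a³) = 4 × 102.9 / (6.022 × 10²³ × 5.444 × 10^-23) = 12.55 g/cm³ = 12600 kg/m³.

12600 kg/m³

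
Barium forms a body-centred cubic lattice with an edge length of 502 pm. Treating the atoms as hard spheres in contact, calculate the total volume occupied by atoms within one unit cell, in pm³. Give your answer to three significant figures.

In a BCC lattice atoms touch along the body diagonal, so √3·a = 4r, so r = 0.4330a = 217.4 pm.
V_atoms = Z × (4/3)πr³ = 2 × (4/3)π × (217.4)³ = 8.60 × 10^7 pm³.

8.60 × 10^7 pm³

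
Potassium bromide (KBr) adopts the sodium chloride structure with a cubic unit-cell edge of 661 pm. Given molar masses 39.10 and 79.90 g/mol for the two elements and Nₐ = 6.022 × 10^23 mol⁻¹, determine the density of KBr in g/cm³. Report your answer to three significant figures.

The sodium chloride structure contains Z = 4 formula units per cell; M(KBr) = 39.10 + 79.90 = 119.0 g/mol.
a³ = (6.610 × 10^-8 cm)³ = 2.888 × 10^-22 cm³.
ρ = 4 × 119.0 / (6.022 × 10²³ × 2.888 × 10^-22) = 2.737 g/cm³.

2.74 g/cm³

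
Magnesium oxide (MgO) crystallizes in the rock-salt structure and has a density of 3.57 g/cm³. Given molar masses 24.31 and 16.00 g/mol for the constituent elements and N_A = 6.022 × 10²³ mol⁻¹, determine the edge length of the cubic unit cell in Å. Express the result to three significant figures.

M(MgO) = 40.31 g/mol; Z = 4 formula units per cell.
a³ = Z·M/(N_A·ρ) = 4 × 40.31 / (6.022 × 10²³ × 3.57) = 7.500 × 10^-23 cm³, so a = 4.217 × 10^-8 cm = 4.22 Å.

4.22 Å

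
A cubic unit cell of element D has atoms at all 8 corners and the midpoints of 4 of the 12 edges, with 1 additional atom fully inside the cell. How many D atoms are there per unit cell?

Corner atoms are shared by 8 cells (1/8 each), edge atoms by 4 (1/4 each), interior atoms are unshared.
Net atoms = 8 × 1/8 + 4 × 1/4 + 1 = 1 + 1 + 1 = 3.

3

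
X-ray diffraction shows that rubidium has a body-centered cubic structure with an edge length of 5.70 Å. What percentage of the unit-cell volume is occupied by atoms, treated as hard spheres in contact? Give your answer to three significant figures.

68.0%

In a BCC lattice atoms touch along the body diagonal, so √3·a = 4r, so r = 0.4330a = 2.468 Å.
Packing fraction = Z·(4/3)πr³ / a³ = 2 × (4/3)π × (2.468)³ / (5.70)³ = 0.6802 = 68.0%.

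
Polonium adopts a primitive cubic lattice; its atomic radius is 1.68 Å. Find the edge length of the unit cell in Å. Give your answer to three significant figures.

In a simple cubic lattice, atoms touch along the cell edge, so a = 2r.
a = 2r = 2 × 1.68 = 3.36 Å.

3.36 Å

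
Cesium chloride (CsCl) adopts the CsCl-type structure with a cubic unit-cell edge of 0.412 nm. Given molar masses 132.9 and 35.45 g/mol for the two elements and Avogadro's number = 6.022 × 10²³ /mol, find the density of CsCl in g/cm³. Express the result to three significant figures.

The CsCl-type structure contains Z = 1 formula unit per cell; M(CsCl) = 132.9 + 35.45 = 168.35 g/mol.
a³ = (4.120 × 10^-8 cm)³ = 6.993 × 10^-23 cm³.
ρ = 1 × 168.35 / (6.022 × 10²³ × 6.993 × 10^-23) = 3.997 g/cm³.

4.00 g/cm³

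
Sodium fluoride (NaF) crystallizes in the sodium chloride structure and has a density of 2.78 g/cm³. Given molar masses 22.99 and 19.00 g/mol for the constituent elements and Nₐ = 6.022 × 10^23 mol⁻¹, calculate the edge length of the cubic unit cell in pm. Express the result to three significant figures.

M(NaF) = 41.99 g/mol; Z = 4 formula units per cell.
a³ = Z·M/(N_A·ρ) = 4 × 41.99 / (6.022 × 10²³ × 2.78) = 1.003 × 10^-22 cm³, so a = 4.647 × 10^-8 cm = 465 pm.

465 pm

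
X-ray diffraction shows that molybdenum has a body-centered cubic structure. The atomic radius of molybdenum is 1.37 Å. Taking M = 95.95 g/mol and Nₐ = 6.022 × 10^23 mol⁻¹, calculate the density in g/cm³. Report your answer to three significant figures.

10.1 g/cm³

In a BCC lattice, atoms touch along the body diagonal, so √3·a = 4r, giving a = 3.164 Å = 3.164 × 10^-8 cm.
With Z = 2, ρ = Z·M/(N_A·a³) = 2 × 95.95 / (6.022 × 10²³ × 3.167 × 10^-23) = 10.06 g/cm³.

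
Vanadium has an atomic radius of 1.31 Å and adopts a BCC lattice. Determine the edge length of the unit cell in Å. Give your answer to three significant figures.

3.03 Å

In a BCC lattice, atoms touch along the body diagonal, so √3·a = 4r.
a = 4r/√3 = 4 × 1.31 / 1.7321 = 3.03 Å.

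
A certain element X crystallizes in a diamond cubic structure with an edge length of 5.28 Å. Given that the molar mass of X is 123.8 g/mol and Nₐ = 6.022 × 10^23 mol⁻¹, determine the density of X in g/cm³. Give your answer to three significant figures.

A diamond cubic unit cell contains Z = 8 atoms.
Cell volume: a³ = (5.28 Å)³ = (5.280 × 10^-8 cm)³ = 1.472 × 10^-22 cm³.
ρ = Z·M/(N_A·a³) = 8 × 123.8 / (6.022 × 10²³ × 1.472 × 10^-22) = 11.17 g/cm³.

11.2 g/cm³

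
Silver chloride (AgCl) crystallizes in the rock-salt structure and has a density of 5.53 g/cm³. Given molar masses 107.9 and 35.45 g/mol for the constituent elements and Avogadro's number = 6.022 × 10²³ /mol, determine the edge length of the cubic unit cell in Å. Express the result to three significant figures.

5.56 Å

M(AgCl) = 143.35 g/mol; Z = 4 formula units per cell.
a³ = Z·M/(N_A·ρ) = 4 × 143.35 / (6.022 × 10²³ × 5.53) = 1.722 × 10^-22 cm³, so a = 5.563 × 10^-8 cm = 5.56 Å.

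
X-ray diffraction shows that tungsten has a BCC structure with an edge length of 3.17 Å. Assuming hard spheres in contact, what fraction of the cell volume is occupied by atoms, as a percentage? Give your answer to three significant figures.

In a BCC lattice atoms touch along the body diagonal, so √3·a = 4r, so r = 0.4330a = 1.373 Å.
Packing fraction = Z·(4/3)πr³ / a³ = 2 × (4/3)π × (1.373)³ / (3.17)³ = 0.6802 = 68.0%.

68.0%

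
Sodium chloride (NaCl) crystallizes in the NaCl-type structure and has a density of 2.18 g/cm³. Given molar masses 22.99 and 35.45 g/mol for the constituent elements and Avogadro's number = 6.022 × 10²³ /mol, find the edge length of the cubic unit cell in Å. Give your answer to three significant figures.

M(NaCl) = 58.44 g/mol; Z = 4 formula units per cell.
a³ = Z·M/(N_A·ρ) = 4 × 58.44 / (6.022 × 10²³ × 2.18) = 1.781 × 10^-22 cm³, so a = 5.626 × 10^-8 cm = 5.63 Å.

5.63 Å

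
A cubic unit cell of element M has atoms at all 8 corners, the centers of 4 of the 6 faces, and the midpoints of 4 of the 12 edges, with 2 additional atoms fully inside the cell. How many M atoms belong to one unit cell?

6

Corner atoms are shared by 8 cells (1/8 each), face atoms by 2 (1/2 each), edge atoms by 4 (1/4 each), interior atoms are unshared.
Net atoms = 8 × 1/8 + 4 × 1/2 + 4 × 1/4 + 2 = 1 + 2 + 1 + 2 = 6.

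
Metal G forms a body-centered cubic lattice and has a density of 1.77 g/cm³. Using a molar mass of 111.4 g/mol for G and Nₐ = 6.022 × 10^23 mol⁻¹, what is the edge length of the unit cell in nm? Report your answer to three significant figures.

With Z = 2 atoms per BCC cell, a³ = Z·M/(N_A·ρ) = 2 × 111.4 / (6.022 × 10²³ × 1.770 g/cm³) = 2.090 × 10^-22 cm³.
a = (2.090 × 10^-22)^(1/3) = 5.935 × 10^-8 cm = 0.593 nm.

0.593 nm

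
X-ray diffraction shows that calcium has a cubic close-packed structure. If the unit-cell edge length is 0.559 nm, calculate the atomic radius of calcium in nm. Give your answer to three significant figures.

In an FCC lattice, atoms touch along the face diagonal, so √2·a = 4r.
r = √2·a/4 = 1.4142 × 0.559 / 4 = 0.198 nm.

0.198 nm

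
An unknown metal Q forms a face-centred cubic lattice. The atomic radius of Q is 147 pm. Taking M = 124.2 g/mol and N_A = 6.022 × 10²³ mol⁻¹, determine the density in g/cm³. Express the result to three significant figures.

11.5 g/cm³

In an FCC lattice, atoms touch along the face diagonal, so √2·a = 4r, giving a = 415.8 pm = 4.158 × 10^-8 cm.
With Z = 4, ρ = Z·M/(N_A·a³) = 4 × 124.2 / (6.022 × 10²³ × 7.188 × 10^-23) = 11.48 g/cm³.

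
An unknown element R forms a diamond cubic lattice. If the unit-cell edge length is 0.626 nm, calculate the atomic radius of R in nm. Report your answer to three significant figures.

In a diamond cubic lattice, nearest neighbors lie along the body diagonal with √3·a = 8r.
r = √3·a/8 = 1.7321 × 0.626 / 8 = 0.136 nm.

0.136 nm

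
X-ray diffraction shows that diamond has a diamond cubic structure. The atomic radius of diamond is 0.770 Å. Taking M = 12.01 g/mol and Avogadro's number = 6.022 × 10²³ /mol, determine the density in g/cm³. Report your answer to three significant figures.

3.55 g/cm³

In a diamond cubic lattice, nearest neighbors lie along the body diagonal with √3·a = 8r, giving a = 3.556 Å = 3.556 × 10^-8 cm.
With Z = 8, ρ = Z·M/(N_A·a³) = 8 × 12.01 / (6.022 × 10²³ × 4.498 × 10^-23) = 3.547 g/cm³.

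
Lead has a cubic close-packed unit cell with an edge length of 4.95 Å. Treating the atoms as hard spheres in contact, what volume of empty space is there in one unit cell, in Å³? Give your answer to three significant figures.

In an FCC lattice atoms touch along the face diagonal, so √2·a = 4r, so r = 0.3536a = 1.750 Å.
V_cell = a³ = 121.3 Å³; V_atoms = 4 × (4/3)πr³ = 89.81 Å³.
Empty space = 121.3 − 89.81 = 31.5 Å³.

31.5 Å³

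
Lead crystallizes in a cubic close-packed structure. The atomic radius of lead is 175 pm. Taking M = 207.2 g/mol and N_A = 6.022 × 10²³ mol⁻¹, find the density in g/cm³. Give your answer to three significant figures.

11.3 g/cm³

In an FCC lattice, atoms touch along the face diagonal, so √2·a = 4r, giving a = 495.0 pm = 4.950 × 10^-8 cm.
With Z = 4, ρ = Z·M/(N_A·a³) = 4 × 207.2 / (6.022 × 10²³ × 1.213 × 10^-22) = 11.35 g/cm³.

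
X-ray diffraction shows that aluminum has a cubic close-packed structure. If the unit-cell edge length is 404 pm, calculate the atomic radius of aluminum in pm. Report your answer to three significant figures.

143 pm

In an FCC lattice, atoms touch along the face diagonal, so √2·a = 4r.
r = √2·a/4 = 1.4142 × 404 / 4 = 143 pm.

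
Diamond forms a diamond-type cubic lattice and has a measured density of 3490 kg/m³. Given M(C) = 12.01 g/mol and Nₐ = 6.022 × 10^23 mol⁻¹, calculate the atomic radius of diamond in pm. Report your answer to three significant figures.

For a diamond cubic cell (Z = 8), a³ = Z·M/(N_A·ρ) = 8 × 12.01 / (6.022 × 10²³ × 3.490) = 4.572 × 10^-23 cm³, so a = 3.576 × 10^-8 cm = 357.6 pm.
Nearest neighbors lie along the body diagonal with √3·a = 8r, so r = 0.2165 × a = 77.4 pm.

77.4 pm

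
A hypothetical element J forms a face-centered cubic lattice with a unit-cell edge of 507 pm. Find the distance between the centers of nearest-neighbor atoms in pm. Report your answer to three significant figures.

359 pm

In an FCC structure, atoms touch along the face diagonal, so √2·a = 4r; the nearest-neighbor distance equals 2r = 0.7071·a.
d = 0.7071 × 507 = 359 pm.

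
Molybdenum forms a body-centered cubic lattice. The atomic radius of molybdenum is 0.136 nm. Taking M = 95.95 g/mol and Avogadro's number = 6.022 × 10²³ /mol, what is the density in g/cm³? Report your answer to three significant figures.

10.3 g/cm³

In a BCC lattice, atoms touch along the body diagonal, so √3·a = 4r, giving a = 0.3141 nm = 3.141 × 10^-8 cm.
With Z = 2, ρ = Z·M/(N_A·a³) = 2 × 95.95 / (6.022 × 10²³ × 3.098 × 10^-23) = 10.29 g/cm³.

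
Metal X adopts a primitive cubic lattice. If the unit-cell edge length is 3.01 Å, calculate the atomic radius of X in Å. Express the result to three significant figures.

In a simple cubic lattice, atoms touch along the cell edge, so a = 2r.
r = a/2 = 3.01/2 = 1.51 Å.

1.51 Å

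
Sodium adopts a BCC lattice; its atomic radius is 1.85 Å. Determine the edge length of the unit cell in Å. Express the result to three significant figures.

In a BCC lattice, atoms touch along the body diagonal, so √3·a = 4r.
a = 4r/√3 = 4 × 1.85 / 1.7321 = 4.27 Å.

4.27 Å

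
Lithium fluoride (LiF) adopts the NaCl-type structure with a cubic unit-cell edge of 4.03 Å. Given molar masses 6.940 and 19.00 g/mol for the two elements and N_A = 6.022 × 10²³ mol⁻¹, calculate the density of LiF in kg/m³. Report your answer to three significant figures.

The NaCl-type structure contains Z = 4 formula units per cell; M(LiF) = 6.940 + 19.00 = 25.94 g/mol.
a³ = (4.030 × 10^-8 cm)³ = 6.545 × 10^-23 cm³.
ρ = 4 × 25.94 / (6.022 × 10²³ × 6.545 × 10^-23) = 2.633 g/cm³ = 2630 kg/m³.

2630 kg/m³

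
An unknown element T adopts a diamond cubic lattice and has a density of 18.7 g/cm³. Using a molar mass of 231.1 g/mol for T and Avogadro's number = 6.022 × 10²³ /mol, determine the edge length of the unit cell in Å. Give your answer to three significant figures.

5.48 Å

With Z = 8 atoms per diamond cubic cell, a³ = Z·M/(N_A·ρ) = 8 × 231.1 / (6.022 × 10²³ × 18.70 g/cm³) = 1.642 × 10^-22 cm³.
a = (1.642 × 10^-22)^(1/3) = 5.476 × 10^-8 cm = 5.48 Å.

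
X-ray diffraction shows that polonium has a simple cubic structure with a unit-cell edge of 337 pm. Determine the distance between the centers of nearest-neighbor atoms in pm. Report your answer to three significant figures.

In a simple cubic structure, atoms touch along the cell edge, so a = 2r; the nearest-neighbor distance equals 2r = 1.000·a.
d = 1.000 × 337 = 337 pm.

337 pm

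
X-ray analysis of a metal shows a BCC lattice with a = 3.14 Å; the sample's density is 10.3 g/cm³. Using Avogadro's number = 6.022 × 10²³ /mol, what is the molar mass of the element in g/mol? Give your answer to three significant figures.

96.0 g/mol

A BCC cell has Z = 2 atoms; a = 3.140 × 10^-8 cm.
M = ρ·N_A·a³/Z = 10.3 × 6.022 × 10²³ × 3.096 × 10^-23 / 2 = 96.0 g/mol.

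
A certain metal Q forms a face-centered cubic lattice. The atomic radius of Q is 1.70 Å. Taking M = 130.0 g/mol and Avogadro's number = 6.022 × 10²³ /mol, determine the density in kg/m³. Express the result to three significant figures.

7770 kg/m³

In an FCC lattice, atoms touch along the face diagonal, so √2·a = 4r, giving a = 4.808 Å = 4.808 × 10^-8 cm.
With Z = 4, ρ = Z·M/(N_A·a³) = 4 × 130.0 / (6.022 × 10²³ × 1.112 × 10^-22) = 7.767 g/cm³ = 7770 kg/m³.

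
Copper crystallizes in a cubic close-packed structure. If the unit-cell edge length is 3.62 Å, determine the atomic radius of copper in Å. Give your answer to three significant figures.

1.28 Å

In an FCC lattice, atoms touch along the face diagonal, so √2·a = 4r.
r = √2·a/4 = 1.4142 × 3.62 / 4 = 1.28 Å.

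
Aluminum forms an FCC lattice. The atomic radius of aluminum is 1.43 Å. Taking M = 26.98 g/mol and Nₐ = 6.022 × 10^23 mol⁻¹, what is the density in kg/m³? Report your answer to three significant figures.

In an FCC lattice, atoms touch along the face diagonal, so √2·a = 4r, giving a = 4.045 Å = 4.045 × 10^-8 cm.
With Z = 4, ρ = Z·M/(N_A·a³) = 4 × 26.98 / (6.022 × 10²³ × 6.617 × 10^-23) = 2.708 g/cm³ = 2710 kg/m³.

2710 kg/m³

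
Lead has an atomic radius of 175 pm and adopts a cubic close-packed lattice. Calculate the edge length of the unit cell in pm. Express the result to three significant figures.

495 pm

In an FCC lattice, atoms touch along the face diagonal, so √2·a = 4r.
a = 4r/√2 = 4 × 175 / 1.4142 = 495 pm.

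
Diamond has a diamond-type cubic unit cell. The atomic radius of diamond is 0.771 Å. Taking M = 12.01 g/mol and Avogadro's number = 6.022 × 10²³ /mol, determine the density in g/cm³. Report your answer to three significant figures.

In a diamond cubic lattice, nearest neighbors lie along the body diagonal with √3·a = 8r, giving a = 3.561 Å = 3.561 × 10^-8 cm.
With Z = 8, ρ = Z·M/(N_A·a³) = 8 × 12.01 / (6.022 × 10²³ × 4.516 × 10^-23) = 3.533 g/cm³.

3.53 g/cm³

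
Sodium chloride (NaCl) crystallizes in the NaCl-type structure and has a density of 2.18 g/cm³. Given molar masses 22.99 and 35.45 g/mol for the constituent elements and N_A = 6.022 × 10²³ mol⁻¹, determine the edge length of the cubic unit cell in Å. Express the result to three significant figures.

5.63 Å

M(NaCl) = 58.44 g/mol; Z = 4 formula units per cell.
a³ = Z·M/(N_A·ρ) = 4 × 58.44 / (6.022 × 10²³ × 2.18) = 1.781 × 10^-22 cm³, so a = 5.626 × 10^-8 cm = 5.63 Å.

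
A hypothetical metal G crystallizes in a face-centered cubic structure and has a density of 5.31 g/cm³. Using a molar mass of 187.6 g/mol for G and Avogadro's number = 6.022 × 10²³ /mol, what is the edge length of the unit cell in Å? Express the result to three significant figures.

6.17 Å

With Z = 4 atoms per FCC cell, a³ = Z·M/(N_A·ρ) = 4 × 187.6 / (6.022 × 10²³ × 5.310 g/cm³) = 2.347 × 10^-22 cm³.
a = (2.347 × 10^-22)^(1/3) = 6.168 × 10^-8 cm = 6.17 Å.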